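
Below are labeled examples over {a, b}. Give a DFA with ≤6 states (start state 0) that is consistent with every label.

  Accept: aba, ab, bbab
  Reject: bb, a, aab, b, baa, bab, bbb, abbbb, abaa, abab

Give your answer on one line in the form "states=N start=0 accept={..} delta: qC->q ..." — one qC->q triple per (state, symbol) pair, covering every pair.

Fold the examples into a partial DFA from state 0: repeatedly fix the first undefined (state, symbol) met by the shortest-then-alphabetical prefix, trying targets in increasing order and rejecting any under which an Accept and a Reject string meet in one state with the same remainder; add a state when all current targets are rejected. Accepting states are where Accept strings end.
a: 0a undefined. 0a->0: no, ab/aab meet in 0 with "b" left. Open state 1: 0a->1.
b: 0b undefined. 0b->0: no, ab/bab meet in 1 with "b" left. 0b->1: no, ab/bb meet in 1 with "b" left. Open state 2: 0b->2.
aa: 1a undefined. 1a->0: ok.
ab: 1b undefined. 1b->0: no, aba/a meet in 1. 1b->1: no, ab/a meet in 1. 1b->2: no, ab/aab meet in 2. Open state 3: 1b->3.
ba: 2a undefined. 2a->0: ok.
bb: 2b undefined. 2b->0: ok.
aba: 3a undefined. 3a->0: no, aba/bb meet in 0. 3a->1: no, aba/a meet in 1. 3a->2: no, aba/aab meet in 2. 3a->3: no, aba/abaa meet in 3. Open state 4: 3a->4.
abb: 3b undefined. 3b->0: ok.
abaa: 4a undefined. 4a->0: ok.
abab: 4b undefined. 4b->0: ok.
All examples now run through 5 states with every (state, symbol) defined. Accept strings end in {3,4}, Reject strings end in {0,1,2}; accept={3,4}.

states=5 start=0 accept={3,4} delta: 0a->1 0b->2 1a->0 1b->3 2a->0 2b->0 3a->4 3b->0 4a->0 4b->0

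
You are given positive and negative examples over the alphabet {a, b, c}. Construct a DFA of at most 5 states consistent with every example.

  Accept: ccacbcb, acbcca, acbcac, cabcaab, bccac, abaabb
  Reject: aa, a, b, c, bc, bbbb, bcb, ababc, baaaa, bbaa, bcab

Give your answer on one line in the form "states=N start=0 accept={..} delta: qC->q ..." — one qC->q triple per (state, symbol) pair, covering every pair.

states=5 start=0 accept={2,4} delta: 0a->0 0b->1 0c->1 1a->0 1b->2 1c->3 2a->0 2b->0 2c->3 3a->4 3b->0 3c->3 4a->1 4b->0 4c->2

State merging on the prefix tree: take the shortest (then alphabetical) example prefix whose next move is undefined and point that move at state 0, else 1, else 2, ...; a target is out if some Accept/Reject pair would then sit in one state with the same input left (inseparable). If every existing state is out, open a new one.
a: 0a undefined. 0a->0: ok.
b: 0b undefined. 0b->0: no, abaabb/aa meet in 0. Open state 1: 0b->1.
c: 0c undefined. 0c->0: no, ccacbcb/bcb meet in 1 with "cb" left. 0c->1: ok.
ba: 1a undefined. 1a->0: ok.
bb: 1b undefined. 1b->0: no, acbcac/b meet in 1. 1b->1: no, abaabb/b meet in 1. Open state 2: 1b->2.
bc: 1c undefined. 1c->0: no, cabcaab/b meet in 1. 1c->1: no, cabcaab/b meet in 1. 1c->2: no, abaabb/bc meet in 2. Open state 3: 1c->3.
bba: 2a undefined. 2a->0: ok.
bbb: 2b undefined. 2b->0: ok.
bca: 3a undefined. 3a->0: no, cabcaab/b meet in 1. 3a->1: no, cabcaab/b meet in 1. 3a->2: no, cabcaab/b meet in 1. 3a->3: no, cabcaab/bcb meet in 3 with "b" left. Open state 4: 3a->4.
bcb: 3b undefined. 3b->0: ok.
bcc: 3c undefined. 3c->0: no, bccac/b meet in 1. 3c->1: no, bccac/b meet in 1. 3c->2: no, bccac/b meet in 1. 3c->3: ok.
acbc: 2c undefined. 2c->0: no, acbcca/aa meet in 0. 2c->1: no, acbcac/b meet in 1. 2c->2: no, acbcca/aa meet in 0. 2c->3: ok.
bcab: 4b undefined. 4b->0: ok.
ccac: 4c undefined. 4c->0: no, ccacbcb/aa meet in 0. 4c->1: no, ccacbcb/aa meet in 0. 4c->2: ok.
cabcaa: 4a undefined. 4a->0: no, cabcaab/b meet in 1. 4a->1: ok.
All examples now run through 5 states with every (state, symbol) defined. Accept strings end in {2,4}, Reject strings end in {0,1,3}; accept={2,4}.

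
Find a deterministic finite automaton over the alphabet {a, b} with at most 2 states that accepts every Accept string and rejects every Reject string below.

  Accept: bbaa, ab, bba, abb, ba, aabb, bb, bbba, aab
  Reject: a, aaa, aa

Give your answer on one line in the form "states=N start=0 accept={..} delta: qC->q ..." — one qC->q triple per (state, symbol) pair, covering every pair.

states=2 start=0 accept={1} delta: 0a->0 0b->1 1a->1 1b->1

State merging on the prefix tree: take the shortest (then alphabetical) example prefix whose next move is undefined and point that move at state 0, else 1, else 2, ...; a target is out if some Accept/Reject pair would then sit in one state with the same input left (inseparable). If every existing state is out, open a new one.
a: 0a undefined. 0a->0: ok.
b: 0b undefined. 0b->0: no, bbaa/a meet in 0. Open state 1: 0b->1.
ba: 1a undefined. 1a->0: no, ba/a meet in 0. 1a->1: ok.
bb: 1b undefined. 1b->0: no, bbaa/a meet in 0. 1b->1: ok.
All examples now run through 2 states with every (state, symbol) defined. Accept strings end in {1}, Reject strings end in {0}; accept={1}.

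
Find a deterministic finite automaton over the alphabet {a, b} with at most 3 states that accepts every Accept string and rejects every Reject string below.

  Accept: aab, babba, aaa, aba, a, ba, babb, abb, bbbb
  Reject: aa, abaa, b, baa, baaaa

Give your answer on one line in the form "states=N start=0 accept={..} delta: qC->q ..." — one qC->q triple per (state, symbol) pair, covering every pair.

Grow the machine one transition at a time. Run the examples from 0; the earliest place one falls off (shortest prefix, ties alphabetical) gets sent to the lowest-numbered state that keeps every Accept/Reject pair distinguishable — a pair clashes when both reach the same state with identical unread suffix — and to a fresh state only if none does.
a: 0a undefined. 0a->0: no, aab/b meet in 0 with "b" left. Open state 1: 0a->1.
b: 0b undefined. 0b->0: no, bbbb/b meet in 0. 0b->1: no, aaa/baa meet in 1 with "aa" left. Open state 2: 0b->2.
aa: 1a undefined. 1a->0: no, aab/b meet in 2. 1a->1: no, aaa/aa meet in 1. 1a->2: ok.
ab: 1b undefined. 1b->0: no, abb/aa meet in 2. 1b->1: no, aaa/abaa meet in 2 with "a" left. 1b->2: ok.
ba: 2a undefined. 2a->0: no, aaa/baaaa meet in 0. 2a->1: ok.
bb: 2b undefined. 2b->0: ok.
All examples now run through 3 states with every (state, symbol) defined. Accept strings end in {0,1}, Reject strings end in {2}; accept={0,1}.

states=3 start=0 accept={0,1} delta: 0a->1 0b->2 1a->2 1b->2 2a->1 2b->0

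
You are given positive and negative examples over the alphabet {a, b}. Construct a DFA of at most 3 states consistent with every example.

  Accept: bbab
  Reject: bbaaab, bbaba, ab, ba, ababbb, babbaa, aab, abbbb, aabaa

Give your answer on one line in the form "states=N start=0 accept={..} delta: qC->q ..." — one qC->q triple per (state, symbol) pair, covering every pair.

State merging on the prefix tree: take the shortest (then alphabetical) example prefix whose next move is undefined and point that move at state 0, else 1, else 2, ...; a target is out if some Accept/Reject pair would then sit in one state with the same input left (inseparable). If every existing state is out, open a new one.
a: 0a undefined. 0a->0: ok.
b: 0b undefined. 0b->0: no, bbab/bbaaab meet in 0. Open state 1: 0b->1.
ba: 1a undefined. 1a->0: ok.
bb: 1b undefined. 1b->0: no, bbab/bbaaab meet in 1. 1b->1: no, bbab/bbaaab meet in 1. Open state 2: 1b->2.
bba: 2a undefined. 2a->0: no, bbab/bbaaab meet in 1. 2a->1: ok.
abbb: 2b undefined. 2b->0: ok.
All examples now run through 3 states with every (state, symbol) defined. Accept strings end in {2}, Reject strings end in {0,1}; accept={2}.

states=3 start=0 accept={2} delta: 0a->0 0b->1 1a->0 1b->2 2a->1 2b->0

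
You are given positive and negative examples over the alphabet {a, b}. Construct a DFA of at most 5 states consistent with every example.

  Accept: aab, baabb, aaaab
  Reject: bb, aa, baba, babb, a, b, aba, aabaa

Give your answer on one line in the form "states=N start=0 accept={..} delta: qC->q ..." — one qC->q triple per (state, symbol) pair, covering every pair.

states=4 start=0 accept={3} delta: 0a->1 0b->0 1a->2 1b->0 2a->1 2b->3 3a->0 3b->3

Fold the examples into a partial DFA from state 0: repeatedly fix the first undefined (state, symbol) met by the shortest-then-alphabetical prefix, trying targets in increasing order and rejecting any under which an Accept and a Reject string meet in one state with the same remainder; add a state when all current targets are rejected. Accepting states are where Accept strings end.
a: 0a undefined. 0a->0: no, aab/b meet in 0 with "b" left. Open state 1: 0a->1.
b: 0b undefined. 0b->0: ok.
aa: 1a undefined. 1a->0: no, aab/bb meet in 0. 1a->1: no, baabb/babb meet in 1 with "bb" left. Open state 2: 1a->2.
ab: 1b undefined. 1b->0: ok.
aaa: 2a undefined. 2a->0: no, aaaab/bb meet in 0. 2a->1: ok.
aab: 2b undefined. 2b->0: no, aab/bb meet in 0. 2b->1: no, aab/baba meet in 1. 2b->2: no, aab/aa meet in 2. Open state 3: 2b->3.
aaba: 3a undefined. 3a->0: ok.
baabb: 3b undefined. 3b->0: no, baabb/bb meet in 0. 3b->1: no, baabb/baba meet in 1. 3b->2: no, baabb/aa meet in 2. 3b->3: ok.
All examples now run through 4 states with every (state, symbol) defined. Accept strings end in {3}, Reject strings end in {0,1,2}; accept={3}.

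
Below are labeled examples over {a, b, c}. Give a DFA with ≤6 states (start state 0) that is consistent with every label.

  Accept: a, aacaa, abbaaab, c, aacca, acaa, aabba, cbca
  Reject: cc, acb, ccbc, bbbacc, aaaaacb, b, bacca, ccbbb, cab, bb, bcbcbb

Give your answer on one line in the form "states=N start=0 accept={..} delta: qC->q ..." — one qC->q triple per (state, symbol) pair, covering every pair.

states=5 start=0 accept={0,2,4} delta: 0a->0 0b->1 0c->2 1a->1 1b->3 1c->0 2a->3 2b->1 2c->3 3a->4 3b->3 3c->1 4a->3 4b->0 4c->2

State merging on the prefix tree: take the shortest (then alphabetical) example prefix whose next move is undefined and point that move at state 0, else 1, else 2, ...; a target is out if some Accept/Reject pair would then sit in one state with the same input left (inseparable). If every existing state is out, open a new one.
a: 0a undefined. 0a->0: ok.
b: 0b undefined. 0b->0: no, a/b meet in 0. Open state 1: 0b->1.
c: 0c undefined. 0c->0: no, a/cc meet in 0. 0c->1: no, c/b meet in 1. Open state 2: 0c->2.
ba: 1a undefined. 1a->0: no, aacca/bacca meet in 2 with "ca" left. 1a->1: ok.
bb: 1b undefined. 1b->0: no, a/bb meet in 0. 1b->1: no, abbaaab/b meet in 1. 1b->2: no, c/bb meet in 2. Open state 3: 1b->3.
bc: 1c undefined. 1c->0: ok.
ca: 2a undefined. 2a->0: no, a/bacca meet in 0. 2a->1: no, aacaa/b meet in 1. 2a->2: no, aacaa/bacca meet in 2. 2a->3: ok.
cb: 2b undefined. 2b->0: no, a/acb meet in 0. 2b->1: ok.
cc: 2c undefined. 2c->0: no, a/cc meet in 0. 2c->1: no, aacca/cc meet in 1. 2c->2: no, a/ccbc meet in 0. 2c->3: ok.
bbb: 3b undefined. 3b->0: no, a/cab meet in 0. 3b->1: no, a/ccbc meet in 0. 3b->2: no, c/cab meet in 2. 3b->3: ok.
abba: 3a undefined. 3a->0: no, abbaaab/acb meet in 1. 3a->1: no, aacaa/acb meet in 1. 3a->2: no, abbaaab/acb meet in 1. 3a->3: no, aacaa/cc meet in 3. Open state 4: 3a->4.
ccbc: 3c undefined. 3c->0: no, a/ccbc meet in 0. 3c->1: ok.
abbaa: 4a undefined. 4a->0: no, abbaaab/acb meet in 1. 4a->1: no, abbaaab/cc meet in 3. 4a->2: no, abbaaab/cc meet in 3. 4a->3: ok.
bbbac: 4c undefined. 4c->0: no, c/bbbacc meet in 2. 4c->1: no, a/bbbacc meet in 0. 4c->2: ok.
abbaaab: 4b undefined. 4b->0: ok.
All examples now run through 5 states with every (state, symbol) defined. Accept strings end in {0,2,4}, Reject strings end in {1,3}; accept={0,2,4}.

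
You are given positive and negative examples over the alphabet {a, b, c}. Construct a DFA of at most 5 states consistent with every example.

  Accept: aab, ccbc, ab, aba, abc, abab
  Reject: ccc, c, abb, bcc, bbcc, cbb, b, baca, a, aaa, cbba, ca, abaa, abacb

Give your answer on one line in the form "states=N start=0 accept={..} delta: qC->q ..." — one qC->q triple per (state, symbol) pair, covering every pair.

Grow the machine one transition at a time. Run the examples from 0; the earliest place one falls off (shortest prefix, ties alphabetical) gets sent to the lowest-numbered state that keeps every Accept/Reject pair distinguishable — a pair clashes when both reach the same state with identical unread suffix — and to a fresh state only if none does.
a: 0a undefined. 0a->0: no, aab/b meet in 0 with "b" left. Open state 1: 0a->1.
b: 0b undefined. 0b->0: ok.
c: 0c undefined. 0c->0: no, ccbc/ccc meet in 0. 0c->1: ok.
aa: 1a undefined. 1a->0: no, aab/b meet in 0. 1a->1: ok.
ab: 1b undefined. 1b->0: no, aab/abb meet in 0. 1b->1: no, aab/c meet in 1. Open state 2: 1b->2.
cc: 1c undefined. 1c->0: no, ccbc/ccc meet in 1. 1c->1: ok.
aba: 2a undefined. 2a->0: no, aab/abacb meet in 2. 2a->1: no, aab/abacb meet in 2. 2a->2: no, aab/abaa meet in 2. Open state 3: 2a->3.
abb: 2b undefined. 2b->0: ok.
abc: 2c undefined. 2c->0: no, ccbc/abb meet in 0. 2c->1: no, ccbc/ccc meet in 1. 2c->2: ok.
abaa: 3a undefined. 3a->0: ok.
abab: 3b undefined. 3b->0: no, abab/abb meet in 0. 3b->1: no, abab/ccc meet in 1. 3b->2: ok.
abac: 3c undefined. 3c->0: ok.
All examples now run through 4 states with every (state, symbol) defined. Accept strings end in {2,3}, Reject strings end in {0,1}; accept={2,3}.

states=4 start=0 accept={2,3} delta: 0a->1 0b->0 0c->1 1a->1 1b->2 1c->1 2a->3 2b->0 2c->2 3a->0 3b->2 3c->0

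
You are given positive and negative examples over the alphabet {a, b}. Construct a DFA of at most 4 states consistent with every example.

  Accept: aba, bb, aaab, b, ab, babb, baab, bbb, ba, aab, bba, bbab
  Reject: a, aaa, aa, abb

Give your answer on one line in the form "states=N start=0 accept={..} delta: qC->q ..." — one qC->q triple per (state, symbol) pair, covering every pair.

State merging on the prefix tree: take the shortest (then alphabetical) example prefix whose next move is undefined and point that move at state 0, else 1, else 2, ...; a target is out if some Accept/Reject pair would then sit in one state with the same input left (inseparable). If every existing state is out, open a new one.
a: 0a undefined. 0a->0: no, bb/abb meet in 0 with "bb" left. Open state 1: 0a->1.
b: 0b undefined. 0b->0: no, babb/abb meet in 1 with "bb" left. 0b->1: no, b/a meet in 1. Open state 2: 0b->2.
aa: 1a undefined. 1a->0: ok.
ab: 1b undefined. 1b->0: no, aba/a meet in 1. 1b->1: no, aba/aa meet in 0. 1b->2: no, bb/abb meet in 2 with "b" left. Open state 3: 1b->3.
ba: 2a undefined. 2a->0: no, ba/aa meet in 0. 2a->1: no, babb/abb meet in 3 with "b" left. 2a->2: ok.
bb: 2b undefined. 2b->0: no, bb/aa meet in 0. 2b->1: no, bb/a meet in 1. 2b->2: ok.
aba: 3a undefined. 3a->0: no, aba/aa meet in 0. 3a->1: no, aba/a meet in 1. 3a->2: ok.
abb: 3b undefined. 3b->0: ok.
All examples now run through 4 states with every (state, symbol) defined. Accept strings end in {2,3}, Reject strings end in {0,1}; accept={2,3}.

states=4 start=0 accept={2,3} delta: 0a->1 0b->2 1a->0 1b->3 2a->2 2b->2 3a->2 3b->0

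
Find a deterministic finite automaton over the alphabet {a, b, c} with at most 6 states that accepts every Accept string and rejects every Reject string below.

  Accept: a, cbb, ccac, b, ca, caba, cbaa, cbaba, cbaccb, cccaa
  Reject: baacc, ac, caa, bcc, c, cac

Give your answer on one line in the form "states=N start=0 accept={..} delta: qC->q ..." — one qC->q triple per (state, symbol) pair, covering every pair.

states=4 start=0 accept={0,2} delta: 0a->0 0b->0 0c->1 1a->2 1b->0 1c->3 2a->1 2b->0 2c->1 3a->3 3b->0 3c->0

Fold the examples into a partial DFA from state 0: repeatedly fix the first undefined (state, symbol) met by the shortest-then-alphabetical prefix, trying targets in increasing order and rejecting any under which an Accept and a Reject string meet in one state with the same remainder; add a state when all current targets are rejected. Accepting states are where Accept strings end.
a: 0a undefined. 0a->0: ok.
b: 0b undefined. 0b->0: ok.
c: 0c undefined. 0c->0: no, a/baacc meet in 0. Open state 1: 0c->1.
ca: 1a undefined. 1a->0: no, a/caa meet in 0. 1a->1: no, ca/ac meet in 1. Open state 2: 1a->2.
cb: 1b undefined. 1b->0: ok.
cc: 1c undefined. 1c->0: no, a/baacc meet in 0. 1c->1: no, ccac/cac meet in 2 with "c" left. 1c->2: no, ca/baacc meet in 2. Open state 3: 1c->3.
caa: 2a undefined. 2a->0: no, a/caa meet in 0. 2a->1: ok.
cab: 2b undefined. 2b->0: ok.
cac: 2c undefined. 2c->0: no, a/cac meet in 0. 2c->1: ok.
cca: 3a undefined. 3a->0: no, ccac/ac meet in 1. 3a->1: no, ccac/baacc meet in 3. 3a->2: no, ccac/ac meet in 1. 3a->3: ok.
ccc: 3c undefined. 3c->0: ok.
cbaccb: 3b undefined. 3b->0: ok.
All examples now run through 4 states with every (state, symbol) defined. Accept strings end in {0,2}, Reject strings end in {1,3}; accept={0,2}.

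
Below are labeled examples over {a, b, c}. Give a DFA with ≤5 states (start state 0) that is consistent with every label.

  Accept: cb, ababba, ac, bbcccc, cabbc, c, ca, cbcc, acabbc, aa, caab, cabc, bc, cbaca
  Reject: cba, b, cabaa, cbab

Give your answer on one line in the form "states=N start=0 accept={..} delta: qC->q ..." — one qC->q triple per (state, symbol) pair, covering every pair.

states=5 start=0 accept={0,2,3} delta: 0a->0 0b->1 0c->2 1a->0 1b->0 1c->0 2a->2 2b->3 2c->0 3a->4 3b->0 3c->0 4a->1 4b->1 4c->0

State merging on the prefix tree: take the shortest (then alphabetical) example prefix whose next move is undefined and point that move at state 0, else 1, else 2, ...; a target is out if some Accept/Reject pair would then sit in one state with the same input left (inseparable). If every existing state is out, open a new one.
a: 0a undefined. 0a->0: ok.
b: 0b undefined. 0b->0: no, ababba/b meet in 0. Open state 1: 0b->1.
c: 0c undefined. 0c->0: no, cb/b meet in 1. 0c->1: no, ac/b meet in 1. Open state 2: 0c->2.
bb: 1b undefined. 1b->0: ok.
bc: 1c undefined. 1c->0: ok.
ca: 2a undefined. 2a->0: no, caab/b meet in 1. 2a->1: no, cabbc/cabaa meet in 0. 2a->2: ok.
cb: 2b undefined. 2b->0: no, cb/cba meet in 0. 2b->1: no, cb/b meet in 1. 2b->2: no, cb/cba meet in 2. Open state 3: 2b->3.
aba: 1a undefined. 1a->0: ok.
cba: 3a undefined. 3a->0: no, ababba/cba meet in 0. 3a->1: no, ababba/cabaa meet in 0. 3a->2: no, cb/cbab meet in 3. 3a->3: no, cb/cba meet in 3. Open state 4: 3a->4.
cbc: 3c undefined. 3c->0: ok.
bbcc: 2c undefined. 2c->0: ok.
cabb: 3b undefined. 3b->0: ok.
cbab: 4b undefined. 4b->0: no, ababba/cbab meet in 0. 4b->1: ok.
cbac: 4c undefined. 4c->0: ok.
cabaa: 4a undefined. 4a->0: no, ababba/cabaa meet in 0. 4a->1: ok.
All examples now run through 5 states with every (state, symbol) defined. Accept strings end in {0,2,3}, Reject strings end in {1,4}; accept={0,2,3}.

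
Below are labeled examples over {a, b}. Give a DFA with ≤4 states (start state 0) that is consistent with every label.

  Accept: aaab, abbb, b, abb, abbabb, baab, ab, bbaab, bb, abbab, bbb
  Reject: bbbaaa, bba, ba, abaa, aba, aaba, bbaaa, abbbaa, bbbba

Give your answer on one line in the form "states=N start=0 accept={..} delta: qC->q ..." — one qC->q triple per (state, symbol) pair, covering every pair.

Fold the examples into a partial DFA from state 0: repeatedly fix the first undefined (state, symbol) met by the shortest-then-alphabetical prefix, trying targets in increasing order and rejecting any under which an Accept and a Reject string meet in one state with the same remainder; add a state when all current targets are rejected. Accepting states are where Accept strings end.
a: 0a undefined. 0a->0: ok.
b: 0b undefined. 0b->0: no, aaab/bbbaaa meet in 0. Open state 1: 0b->1.
ba: 1a undefined. 1a->0: ok.
bb: 1b undefined. 1b->0: no, abb/bbbaaa meet in 0. 1b->1: ok.
All examples now run through 2 states with every (state, symbol) defined. Accept strings end in {1}, Reject strings end in {0}; accept={1}.

states=2 start=0 accept={1} delta: 0a->0 0b->1 1a->0 1b->1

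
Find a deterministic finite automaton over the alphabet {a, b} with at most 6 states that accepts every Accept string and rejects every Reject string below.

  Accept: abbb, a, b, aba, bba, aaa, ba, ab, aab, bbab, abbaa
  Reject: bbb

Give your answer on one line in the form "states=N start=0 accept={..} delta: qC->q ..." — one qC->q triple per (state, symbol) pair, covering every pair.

State merging on the prefix tree: take the shortest (then alphabetical) example prefix whose next move is undefined and point that move at state 0, else 1, else 2, ...; a target is out if some Accept/Reject pair would then sit in one state with the same input left (inseparable). If every existing state is out, open a new one.
a: 0a undefined. 0a->0: no, abbb/bbb meet in 0 with "bbb" left. Open state 1: 0a->1.
b: 0b undefined. 0b->0: no, b/bbb meet in 0. 0b->1: ok.
aa: 1a undefined. 1a->0: ok.
ab: 1b undefined. 1b->0: no, a/bbb meet in 1. 1b->1: no, abbb/bbb meet in 1. Open state 2: 1b->2.
aba: 2a undefined. 2a->0: ok.
abb: 2b undefined. 2b->0: no, aba/bbb meet in 0. 2b->1: no, a/bbb meet in 1. 2b->2: no, abbb/bbb meet in 2. Open state 3: 2b->3.
abba: 3a undefined. 3a->0: ok.
abbb: 3b undefined. 3b->0: ok.
All examples now run through 4 states with every (state, symbol) defined. Accept strings end in {0,1,2}, Reject strings end in {3}; accept={0,1,2}.

states=4 start=0 accept={0,1,2} delta: 0a->1 0b->1 1a->0 1b->2 2a->0 2b->3 3a->0 3b->0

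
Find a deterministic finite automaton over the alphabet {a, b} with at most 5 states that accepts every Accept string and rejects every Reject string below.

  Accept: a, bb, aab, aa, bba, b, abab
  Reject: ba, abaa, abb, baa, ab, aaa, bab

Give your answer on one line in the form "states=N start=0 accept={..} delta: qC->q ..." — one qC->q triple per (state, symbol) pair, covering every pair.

Fold the examples into a partial DFA from state 0: repeatedly fix the first undefined (state, symbol) met by the shortest-then-alphabetical prefix, trying targets in increasing order and rejecting any under which an Accept and a Reject string meet in one state with the same remainder; add a state when all current targets are rejected. Accepting states are where Accept strings end.
a: 0a undefined. 0a->0: no, a/aaa meet in 0. Open state 1: 0a->1.
b: 0b undefined. 0b->0: no, a/ba meet in 1. 0b->1: no, bb/ab meet in 1 with "b" left. Open state 2: 0b->2.
aa: 1a undefined. 1a->0: no, a/aaa meet in 1. 1a->1: no, a/aaa meet in 1. 1a->2: ok.
ab: 1b undefined. 1b->0: no, aa/abaa meet in 2. 1b->1: no, a/abb meet in 1. 1b->2: no, bb/abb meet in 2 with "b" left. Open state 3: 1b->3.
ba: 2a undefined. 2a->0: no, a/baa meet in 1. 2a->1: no, a/ba meet in 1. 2a->2: no, bb/bab meet in 2 with "b" left. 2a->3: ok.
bb: 2b undefined. 2b->0: ok.
aba: 3a undefined. 3a->0: no, a/abaa meet in 1. 3a->1: no, a/baa meet in 1. 3a->2: no, aa/baa meet in 2. 3a->3: no, abab/abb meet in 3 with "b" left. Open state 4: 3a->4.
abb: 3b undefined. 3b->0: no, bb/abb meet in 0. 3b->1: no, a/abb meet in 1. 3b->2: no, aa/abb meet in 2. 3b->3: ok.
abaa: 4a undefined. 4a->0: no, bb/abaa meet in 0. 4a->1: no, a/abaa meet in 1. 4a->2: no, aa/abaa meet in 2. 4a->3: ok.
abab: 4b undefined. 4b->0: ok.
All examples now run through 5 states with every (state, symbol) defined. Accept strings end in {0,1,2}, Reject strings end in {3,4}; accept={0,1,2}.

states=5 start=0 accept={0,1,2} delta: 0a->1 0b->2 1a->2 1b->3 2a->3 2b->0 3a->4 3b->3 4a->3 4b->0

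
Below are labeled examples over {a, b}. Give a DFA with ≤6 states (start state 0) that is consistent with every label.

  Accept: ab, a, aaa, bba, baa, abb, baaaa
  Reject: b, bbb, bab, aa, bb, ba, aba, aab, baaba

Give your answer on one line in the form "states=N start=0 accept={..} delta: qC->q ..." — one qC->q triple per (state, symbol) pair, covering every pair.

states=3 start=0 accept={1} delta: 0a->1 0b->2 1a->0 1b->1 2a->0 2b->0

State merging on the prefix tree: take the shortest (then alphabetical) example prefix whose next move is undefined and point that move at state 0, else 1, else 2, ...; a target is out if some Accept/Reject pair would then sit in one state with the same input left (inseparable). If every existing state is out, open a new one.
a: 0a undefined. 0a->0: no, ab/b meet in 0 with "b" left. Open state 1: 0a->1.
b: 0b undefined. 0b->0: no, ab/bab meet in 1 with "b" left. 0b->1: no, ab/bb meet in 1 with "b" left. Open state 2: 0b->2.
aa: 1a undefined. 1a->0: ok.
ab: 1b undefined. 1b->0: no, ab/aa meet in 0. 1b->1: ok.
ba: 2a undefined. 2a->0: ok.
bb: 2b undefined. 2b->0: ok.
All examples now run through 3 states with every (state, symbol) defined. Accept strings end in {1}, Reject strings end in {0,2}; accept={1}.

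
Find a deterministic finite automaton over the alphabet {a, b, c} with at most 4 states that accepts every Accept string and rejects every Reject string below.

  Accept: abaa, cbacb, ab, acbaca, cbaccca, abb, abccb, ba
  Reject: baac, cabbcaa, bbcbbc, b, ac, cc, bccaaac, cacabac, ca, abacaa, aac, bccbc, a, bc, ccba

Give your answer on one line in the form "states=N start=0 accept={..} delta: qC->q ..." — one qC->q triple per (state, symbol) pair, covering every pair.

states=4 start=0 accept={0,3} delta: 0a->1 0b->1 0c->2 1a->0 1b->3 1c->1 2a->1 2b->0 2c->1 3a->1 3b->3 3c->1

Grow the machine one transition at a time. Run the examples from 0; the earliest place one falls off (shortest prefix, ties alphabetical) gets sent to the lowest-numbered state that keeps every Accept/Reject pair distinguishable — a pair clashes when both reach the same state with identical unread suffix — and to a fresh state only if none does.
a: 0a undefined. 0a->0: no, ab/b meet in 0 with "b" left. Open state 1: 0a->1.
b: 0b undefined. 0b->0: no, ba/a meet in 1. 0b->1: ok.
c: 0c undefined. 0c->0: no, ba/ccba meet in 1 with "a" left. 0c->1: no, ba/ca meet in 1 with "a" left. Open state 2: 0c->2.
aa: 1a undefined. 1a->0: ok.
ab: 1b undefined. 1b->0: no, abb/b meet in 1. 1b->1: no, abaa/b meet in 1. 1b->2: no, ab/aac meet in 2. Open state 3: 1b->3.
ac: 1c undefined. 1c->0: no, acbaca/ca meet in 2 with "a" left. 1c->1: ok.
ca: 2a undefined. 2a->0: no, ba/ca meet in 0. 2a->1: ok.
cb: 2b undefined. 2b->0: ok.
cc: 2c undefined. 2c->0: no, cbaccca/cc meet in 0. 2c->1: ok.
aba: 3a undefined. 3a->0: no, abaa/baac meet in 1. 3a->1: ok.
abb: 3b undefined. 3b->0: no, abaa/cabbcaa meet in 0. 3b->1: no, abb/baac meet in 1. 3b->2: no, abb/bccaaac meet in 2. 3b->3: ok.
abc: 3c undefined. 3c->0: no, abaa/cabbcaa meet in 0. 3c->1: ok.
All examples now run through 4 states with every (state, symbol) defined. Accept strings end in {0,3}, Reject strings end in {1,2}; accept={0,3}.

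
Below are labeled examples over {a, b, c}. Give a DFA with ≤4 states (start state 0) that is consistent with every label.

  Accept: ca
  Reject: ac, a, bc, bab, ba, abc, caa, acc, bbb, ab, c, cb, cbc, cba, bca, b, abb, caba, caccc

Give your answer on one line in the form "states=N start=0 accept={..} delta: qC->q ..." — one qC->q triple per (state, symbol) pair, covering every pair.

states=4 start=0 accept={3} delta: 0a->0 0b->1 0c->2 1a->0 1b->0 1c->0 2a->3 2b->0 2c->0 3a->0 3b->0 3c->0

State merging on the prefix tree: take the shortest (then alphabetical) example prefix whose next move is undefined and point that move at state 0, else 1, else 2, ...; a target is out if some Accept/Reject pair would then sit in one state with the same input left (inseparable). If every existing state is out, open a new one.
a: 0a undefined. 0a->0: ok.
b: 0b undefined. 0b->0: no, ca/bca meet in 0 with "ca" left. Open state 1: 0b->1.
c: 0c undefined. 0c->0: no, ca/ac meet in 0. 0c->1: no, ca/ba meet in 1 with "a" left. Open state 2: 0c->2.
ba: 1a undefined. 1a->0: ok.
bb: 1b undefined. 1b->0: ok.
bc: 1c undefined. 1c->0: ok.
ca: 2a undefined. 2a->0: no, ca/a meet in 0. 2a->1: no, ca/bab meet in 1. 2a->2: no, ca/ac meet in 2. Open state 3: 2a->3.
cb: 2b undefined. 2b->0: ok.
acc: 2c undefined. 2c->0: ok.
caa: 3a undefined. 3a->0: ok.
cab: 3b undefined. 3b->0: ok.
cac: 3c undefined. 3c->0: ok.
All examples now run through 4 states with every (state, symbol) defined. Accept strings end in {3}, Reject strings end in {0,1,2}; accept={3}.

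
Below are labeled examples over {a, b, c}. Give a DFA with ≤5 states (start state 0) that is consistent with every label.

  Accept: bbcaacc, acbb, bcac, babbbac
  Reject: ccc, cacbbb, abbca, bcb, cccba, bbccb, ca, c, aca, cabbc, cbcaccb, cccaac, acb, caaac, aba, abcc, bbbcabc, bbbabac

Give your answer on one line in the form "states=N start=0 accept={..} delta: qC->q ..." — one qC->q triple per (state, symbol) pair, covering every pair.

Fold the examples into a partial DFA from state 0: repeatedly fix the first undefined (state, symbol) met by the shortest-then-alphabetical prefix, trying targets in increasing order and rejecting any under which an Accept and a Reject string meet in one state with the same remainder; add a state when all current targets are rejected. Accepting states are where Accept strings end.
a: 0a undefined. 0a->0: ok.
b: 0b undefined. 0b->0: no, babbbac/c meet in 0 with "c" left. Open state 1: 0b->1.
c: 0c undefined. 0c->0: ok.
ba: 1a undefined. 1a->0: ok.
bb: 1b undefined. 1b->0: no, bbcaacc/ccc meet in 0. 1b->1: no, acbb/cacbbb meet in 1. Open state 2: 1b->2.
bc: 1c undefined. 1c->0: no, bcac/ccc meet in 0. 1c->1: no, acbb/bcb meet in 2. 1c->2: ok.
bbb: 2b undefined. 2b->0: no, acbb/bbbcabc meet in 2. 2b->1: no, babbbac/ccc meet in 0. 2b->2: no, acbb/cacbbb meet in 2. Open state 3: 2b->3.
bbc: 2c undefined. 2c->0: no, bbcaacc/ccc meet in 0. 2c->1: no, bbcaacc/ccc meet in 0. 2c->2: no, acbb/cabbc meet in 2. 2c->3: ok.
bca: 2a undefined. 2a->0: no, bcac/ccc meet in 0. 2a->1: ok.
bbba: 3a undefined. 3a->0: no, bbcaacc/ccc meet in 0. 3a->1: no, bbcaacc/ccc meet in 0. 3a->2: no, bbcaacc/cacbbb meet in 3. 3a->3: ok.
bbbc: 3c undefined. 3c->0: no, bbcaacc/ccc meet in 0. 3c->1: no, bbcaacc/bbccb meet in 2. 3c->2: no, bbcaacc/cacbbb meet in 3. 3c->3: no, bbcaacc/cacbbb meet in 3. Open state 4: 3c->4.
bbbab: 3b undefined. 3b->0: ok.
bbbca: 4a undefined. 4a->0: no, acbb/bbbcabc meet in 2. 4a->1: ok.
bbccb: 4b undefined. 4b->0: ok.
bbcaacc: 4c undefined. 4c->0: no, bbcaacc/ccc meet in 0. 4c->1: no, bbcaacc/acb meet in 1. 4c->2: ok.
All examples now run through 5 states with every (state, symbol) defined. Accept strings end in {2,4}, Reject strings end in {0,1,3}; accept={2,4}.

states=5 start=0 accept={2,4} delta: 0a->0 0b->1 0c->0 1a->0 1b->2 1c->2 2a->1 2b->3 2c->3 3a->3 3b->0 3c->4 4a->1 4b->0 4c->2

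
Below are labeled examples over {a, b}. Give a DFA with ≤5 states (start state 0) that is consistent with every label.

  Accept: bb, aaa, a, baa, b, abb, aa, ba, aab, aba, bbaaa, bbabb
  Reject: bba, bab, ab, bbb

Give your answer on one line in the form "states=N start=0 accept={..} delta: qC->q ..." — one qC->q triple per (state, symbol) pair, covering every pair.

states=5 start=0 accept={0,1,2,4} delta: 0a->1 0b->2 1a->0 1b->3 2a->1 2b->4 3a->0 3b->0 4a->3 4b->3

Fold the examples into a partial DFA from state 0: repeatedly fix the first undefined (state, symbol) met by the shortest-then-alphabetical prefix, trying targets in increasing order and rejecting any under which an Accept and a Reject string meet in one state with the same remainder; add a state when all current targets are rejected. Accepting states are where Accept strings end.
a: 0a undefined. 0a->0: no, b/ab meet in 0 with "b" left. Open state 1: 0a->1.
b: 0b undefined. 0b->0: no, bb/bbb meet in 0. 0b->1: no, bb/ab meet in 1 with "b" left. Open state 2: 0b->2.
aa: 1a undefined. 1a->0: ok.
ab: 1b undefined. 1b->0: no, aa/ab meet in 0. 1b->1: no, aaa/ab meet in 1. 1b->2: no, b/ab meet in 2. Open state 3: 1b->3.
ba: 2a undefined. 2a->0: no, b/bab meet in 2. 2a->1: ok.
bb: 2b undefined. 2b->0: no, aaa/bba meet in 1. 2b->1: no, baa/bba meet in 0. 2b->2: no, bb/bbb meet in 2. 2b->3: no, bb/bab meet in 3. Open state 4: 2b->4.
aba: 3a undefined. 3a->0: ok.
abb: 3b undefined. 3b->0: ok.
bba: 4a undefined. 4a->0: no, baa/bba meet in 0. 4a->1: no, aaa/bba meet in 1. 4a->2: no, b/bba meet in 2. 4a->3: ok.
bbb: 4b undefined. 4b->0: no, baa/bbb meet in 0. 4b->1: no, aaa/bbb meet in 1. 4b->2: no, b/bbb meet in 2. 4b->3: ok.
All examples now run through 5 states with every (state, symbol) defined. Accept strings end in {0,1,2,4}, Reject strings end in {3}; accept={0,1,2,4}.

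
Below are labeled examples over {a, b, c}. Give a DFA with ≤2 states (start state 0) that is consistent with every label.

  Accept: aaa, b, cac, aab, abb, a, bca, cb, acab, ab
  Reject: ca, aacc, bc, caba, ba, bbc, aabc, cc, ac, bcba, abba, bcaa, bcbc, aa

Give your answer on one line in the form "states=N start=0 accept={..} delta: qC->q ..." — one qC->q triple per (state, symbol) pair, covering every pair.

State merging on the prefix tree: take the shortest (then alphabetical) example prefix whose next move is undefined and point that move at state 0, else 1, else 2, ...; a target is out if some Accept/Reject pair would then sit in one state with the same input left (inseparable). If every existing state is out, open a new one.
a: 0a undefined. 0a->0: no, aaa/aa meet in 0. Open state 1: 0a->1.
b: 0b undefined. 0b->0: no, a/ba meet in 1. 0b->1: ok.
c: 0c undefined. 0c->0: no, b/ca meet in 1. 0c->1: ok.
aa: 1a undefined. 1a->0: ok.
ab: 1b undefined. 1b->0: no, aaa/bbc meet in 1. 1b->1: ok.
ac: 1c undefined. 1c->0: ok.
All examples now run through 2 states with every (state, symbol) defined. Accept strings end in {1}, Reject strings end in {0}; accept={1}.

states=2 start=0 accept={1} delta: 0a->1 0b->1 0c->1 1a->0 1b->1 1c->0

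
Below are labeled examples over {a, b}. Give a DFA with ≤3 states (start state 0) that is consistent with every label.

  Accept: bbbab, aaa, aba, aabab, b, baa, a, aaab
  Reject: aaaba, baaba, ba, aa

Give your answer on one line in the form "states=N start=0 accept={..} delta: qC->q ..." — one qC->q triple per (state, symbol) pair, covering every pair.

states=3 start=0 accept={0,1} delta: 0a->1 0b->1 1a->2 1b->0 2a->0 2b->0

Fold the examples into a partial DFA from state 0: repeatedly fix the first undefined (state, symbol) met by the shortest-then-alphabetical prefix, trying targets in increasing order and rejecting any under which an Accept and a Reject string meet in one state with the same remainder; add a state when all current targets are rejected. Accepting states are where Accept strings end.
a: 0a undefined. 0a->0: no, aaa/aa meet in 0. Open state 1: 0a->1.
b: 0b undefined. 0b->0: no, baa/aa meet in 1 with "a" left. 0b->1: ok.
aa: 1a undefined. 1a->0: no, aba/aaaba meet in 1 with "ba" left. 1a->1: no, aaa/ba meet in 1. Open state 2: 1a->2.
ab: 1b undefined. 1b->0: ok.
aaa: 2a undefined. 2a->0: ok.
aab: 2b undefined. 2b->0: ok.
All examples now run through 3 states with every (state, symbol) defined. Accept strings end in {0,1}, Reject strings end in {2}; accept={0,1}.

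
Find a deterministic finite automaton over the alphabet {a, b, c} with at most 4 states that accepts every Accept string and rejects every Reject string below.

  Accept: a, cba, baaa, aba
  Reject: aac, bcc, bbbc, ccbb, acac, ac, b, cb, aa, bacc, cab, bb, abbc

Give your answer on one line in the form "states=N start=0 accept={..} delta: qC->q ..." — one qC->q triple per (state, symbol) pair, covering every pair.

Grow the machine one transition at a time. Run the examples from 0; the earliest place one falls off (shortest prefix, ties alphabetical) gets sent to the lowest-numbered state that keeps every Accept/Reject pair distinguishable — a pair clashes when both reach the same state with identical unread suffix — and to a fresh state only if none does.
a: 0a undefined. 0a->0: no, a/aa meet in 0. Open state 1: 0a->1.
b: 0b undefined. 0b->0: ok.
c: 0c undefined. 0c->0: ok.
aa: 1a undefined. 1a->0: ok.
ab: 1b undefined. 1b->0: ok.
ac: 1c undefined. 1c->0: ok.
All examples now run through 2 states with every (state, symbol) defined. Accept strings end in {1}, Reject strings end in {0}; accept={1}.

states=2 start=0 accept={1} delta: 0a->1 0b->0 0c->0 1a->0 1b->0 1c->0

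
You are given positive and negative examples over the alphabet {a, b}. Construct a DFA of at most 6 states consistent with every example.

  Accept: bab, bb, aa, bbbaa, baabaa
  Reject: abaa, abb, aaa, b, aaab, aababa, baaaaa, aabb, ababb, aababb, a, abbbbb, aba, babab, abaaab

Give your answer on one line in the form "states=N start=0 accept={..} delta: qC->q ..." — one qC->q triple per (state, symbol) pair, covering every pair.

Fold the examples into a partial DFA from state 0: repeatedly fix the first undefined (state, symbol) met by the shortest-then-alphabetical prefix, trying targets in increasing order and rejecting any under which an Accept and a Reject string meet in one state with the same remainder; add a state when all current targets are rejected. Accepting states are where Accept strings end.
a: 0a undefined. 0a->0: no, bb/abb meet in 0 with "bb" left. Open state 1: 0a->1.
b: 0b undefined. 0b->0: no, bb/b meet in 0. 0b->1: ok.
aa: 1a undefined. 1a->0: no, bab/aaa meet in 1. 1a->1: no, bab/aaab meet in 1 with "b" left. Open state 2: 1a->2.
ab: 1b undefined. 1b->0: no, bb/abbbbb meet in 0. 1b->1: no, bb/abb meet in 1. 1b->2: no, bab/abb meet in 2 with "b" left. Open state 3: 1b->3.
aaa: 2a undefined. 2a->0: no, baabaa/aaa meet in 0. 2a->1: no, bb/aaab meet in 3. 2a->2: no, bab/aaab meet in 2 with "b" left. 2a->3: no, bb/aaa meet in 3. Open state 4: 2a->4.
aab: 2b undefined. 2b->0: no, bb/babab meet in 3. 2b->1: no, bab/b meet in 1. 2b->2: no, bab/aabb meet in 2. 2b->3: ok.
aba: 3a undefined. 3a->0: no, bab/ababb meet in 3. 3a->1: no, bab/babab meet in 3. 3a->2: no, bab/babab meet in 3. 3a->3: no, bab/abaa meet in 3. 3a->4: ok.
abb: 3b undefined. 3b->0: ok.
aaab: 4b undefined. 4b->0: ok.
abaa: 4a undefined. 4a->0: no, bab/abaaab meet in 3. 4a->1: no, bab/abaaab meet in 3. 4a->2: no, aa/abaa meet in 2. 4a->3: no, bab/abaa meet in 3. 4a->4: ok.
All examples now run through 5 states with every (state, symbol) defined. Accept strings end in {2,3}, Reject strings end in {0,1,4}; accept={2,3}.

states=5 start=0 accept={2,3} delta: 0a->1 0b->1 1a->2 1b->3 2a->4 2b->3 3a->4 3b->0 4a->4 4b->0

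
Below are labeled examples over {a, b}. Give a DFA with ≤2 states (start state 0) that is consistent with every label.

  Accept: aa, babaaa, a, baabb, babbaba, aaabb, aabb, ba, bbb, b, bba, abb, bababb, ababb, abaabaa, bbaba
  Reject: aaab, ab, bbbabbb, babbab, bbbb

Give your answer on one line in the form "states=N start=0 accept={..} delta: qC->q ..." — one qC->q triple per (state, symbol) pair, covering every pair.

Fold the examples into a partial DFA from state 0: repeatedly fix the first undefined (state, symbol) met by the shortest-then-alphabetical prefix, trying targets in increasing order and rejecting any under which an Accept and a Reject string meet in one state with the same remainder; add a state when all current targets are rejected. Accepting states are where Accept strings end.
a: 0a undefined. 0a->0: no, b/aaab meet in 0 with "b" left. Open state 1: 0a->1.
b: 0b undefined. 0b->0: no, bbb/bbbb meet in 0. 0b->1: ok.
aa: 1a undefined. 1a->0: no, aabb/aaab meet in 1 with "b" left. 1a->1: ok.
ab: 1b undefined. 1b->0: ok.
All examples now run through 2 states with every (state, symbol) defined. Accept strings end in {1}, Reject strings end in {0}; accept={1}.

states=2 start=0 accept={1} delta: 0a->1 0b->1 1a->1 1b->0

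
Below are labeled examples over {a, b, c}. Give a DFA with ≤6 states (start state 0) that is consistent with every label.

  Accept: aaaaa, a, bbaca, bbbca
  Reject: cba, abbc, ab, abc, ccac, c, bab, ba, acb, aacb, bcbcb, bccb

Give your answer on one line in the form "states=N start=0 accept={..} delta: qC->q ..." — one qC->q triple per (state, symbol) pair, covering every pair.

states=3 start=0 accept={0} delta: 0a->0 0b->1 0c->1 1a->1 1b->1 1c->2 2a->0 2b->0 2c->0

Fold the examples into a partial DFA from state 0: repeatedly fix the first undefined (state, symbol) met by the shortest-then-alphabetical prefix, trying targets in increasing order and rejecting any under which an Accept and a Reject string meet in one state with the same remainder; add a state when all current targets are rejected. Accepting states are where Accept strings end.
a: 0a undefined. 0a->0: ok.
b: 0b undefined. 0b->0: no, aaaaa/ab meet in 0. Open state 1: 0b->1.
c: 0c undefined. 0c->0: no, aaaaa/ccac meet in 0. 0c->1: ok.
ba: 1a undefined. 1a->0: no, aaaaa/ba meet in 0. 1a->1: ok.
bb: 1b undefined. 1b->0: no, aaaaa/cba meet in 0. 1b->1: ok.
bc: 1c undefined. 1c->0: no, aaaaa/abbc meet in 0. 1c->1: no, bbaca/cba meet in 1. Open state 2: 1c->2.
bcb: 2b undefined. 2b->0: ok.
bcc: 2c undefined. 2c->0: ok.
cca: 2a undefined. 2a->0: ok.
All examples now run through 3 states with every (state, symbol) defined. Accept strings end in {0}, Reject strings end in {1,2}; accept={0}.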